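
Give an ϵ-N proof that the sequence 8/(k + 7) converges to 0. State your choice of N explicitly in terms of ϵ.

N = 8/ϵ

Suppose ϵ > 0. For k ≥ 1, |8/(k + 7) − 0| = 8/(k + 7) ≤ 8/k.
We need 8/k < ϵ, i.e. k > 8/ϵ.
Take N = 8/ϵ. If k > N then |8/(k + 7)| ≤ 8/k < ϵ.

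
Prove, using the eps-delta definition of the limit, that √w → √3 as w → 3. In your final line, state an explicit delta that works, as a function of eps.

delta = min(3, √3·eps)

Let eps > 0. We want delta > 0 such that 0 < |w − 3| < delta implies |√w − √3| < eps.
Multiplying by the conjugate, |√w − √3| = |w − 3|/(√w + √3).
Restrict delta ≤ 3 so that |w − 3| < 3 forces w > 0, and then √w + √3 > √3.
Hence |√w − √3| < |w − 3|/√3, which is < eps once |w − 3| < √3·eps.
Take delta = min(3, √3·eps). If 0 < |w − 3| < delta then w > 0 and |√w − √3| < |w − 3|/√3 < eps.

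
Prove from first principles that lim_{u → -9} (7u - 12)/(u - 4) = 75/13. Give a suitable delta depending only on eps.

Fix eps > 0. We want delta > 0 with 0 < |u + 9| < delta ⇒ |(7u - 12)/(u - 4) − (75/13)| < eps.
Combining over a common denominator, (7u - 12)/(u - 4) − (75/13) = [(7u - 12)·(-13) − (-75)·(u - 4)] / [(-13)·(u - 4)] = -16(u + 9) / ((-13)(u - 4)).
So |(7u - 12)/(u - 4) − (75/13)| = 16|u + 9| / (13·|u − 4|).
Require delta ≤ 13/2, so |u − 4| ≥ |-13| − |u + 9| > 13 − 13/2 = 13/2.
Hence |(7u - 12)/(u - 4) − (75/13)| < 16|u + 9|/(13·(13/2)) = (32/169)|u + 9|, which is < eps once |u + 9| < (169/32)eps.
Take delta = min(13/2, (169/32)eps). Then 0 < |u + 9| < delta forces both bounds, so |(7u - 12)/(u - 4) − (75/13)| < eps.

delta = min(13/2, (169/32)eps)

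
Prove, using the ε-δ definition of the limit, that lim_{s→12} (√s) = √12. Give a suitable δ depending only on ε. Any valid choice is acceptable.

Suppose ε > 0. We want δ > 0 such that 0 < |s − 12| < δ implies |√s − √12| < ε.
Rationalise: √s − √12 = (s − 12)/(√s + √12), so |√s − √12| = |s − 12|/(√s + √12).
Restrict δ ≤ 12 so that |s − 12| < 12 forces s > 0, and then √s + √12 > √12.
Hence |√s − √12| < |s − 12|/√12, which is < ε once |s − 12| < √12·ε.
Take δ = min(12, √12·ε). If 0 < |s − 12| < δ then s > 0 and |√s − √12| < |s − 12|/√12 < ε.

δ = min(12, √12·ε)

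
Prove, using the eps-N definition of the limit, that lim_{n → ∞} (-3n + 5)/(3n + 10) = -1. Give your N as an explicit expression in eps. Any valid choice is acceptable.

Suppose eps > 0. For n ≥ 1, |(-3n + 5)/(3n + 10) + 1| = |45|/(3(3n + 10)) = 45/(3(3n + 10)).
Since 3n + 10 ≥ 3n for n ≥ 1, this is ≤ 45/(3·3n) = 5/n.
So |(-3n + 5)/(3n + 10) + 1| < eps whenever n > 5/eps.
Take N = 5/eps. If n > N then |(-3n + 5)/(3n + 10) + 1| ≤ 5/n < eps.

N = 5/eps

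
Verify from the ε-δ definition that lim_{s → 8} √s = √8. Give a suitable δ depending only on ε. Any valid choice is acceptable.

δ = min(8, √8·ε)

Let ε > 0 be given. We want δ > 0 such that 0 < |s − 8| < δ implies |√s − √8| < ε.
Multiplying by the conjugate, |√s − √8| = |s − 8|/(√s + √8).
Restrict δ ≤ 8 so that |s − 8| < 8 forces s > 0, and then √s + √8 > √8.
Hence |√s − √8| < |s − 8|/√8, which is < ε once |s − 8| < √8·ε.
Take δ = min(8, √8·ε). If 0 < |s − 8| < δ then s > 0 and |√s − √8| < |s − 8|/√8 < ε.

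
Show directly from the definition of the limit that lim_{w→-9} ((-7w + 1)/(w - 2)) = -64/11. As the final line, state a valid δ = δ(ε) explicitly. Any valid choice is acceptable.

δ = min(11/2, (121/26)ε)

Let ε > 0 be given. We want δ > 0 with 0 < |w + 9| < δ ⇒ |(-7w + 1)/(w - 2) + 64/11| < ε.
Combining over a common denominator, (-7w + 1)/(w - 2) + 64/11 = [(-7w + 1)·(-11) − 64·(w - 2)] / [(-11)·(w - 2)] = 13(w + 9) / ((-11)(w - 2)).
So |(-7w + 1)/(w - 2) + 64/11| = 13|w + 9| / (11·|w − 2|).
Restrict δ ≤ 11/2. Then |w + 9| < 11/2 gives |w − 2| = |(w + 9) + (-11)| ≥ 11 − 11/2 = 11/2.
Hence |(-7w + 1)/(w - 2) + 64/11| < 13|w + 9|/(11·(11/2)) = (26/121)|w + 9|, which is < ε once |w + 9| < (121/26)ε.
Take δ = min(11/2, (121/26)ε). Then 0 < |w + 9| < δ forces both bounds, so |(-7w + 1)/(w - 2) + 64/11| < ε.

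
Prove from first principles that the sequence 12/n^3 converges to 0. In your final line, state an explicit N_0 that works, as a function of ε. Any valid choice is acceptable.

N_0 = (12/ε)^{1/3}

Let ε > 0. For n ≥ 1, |12/n^3 − 0| = 12/n^3.
12/n^3 < ε ⇔ n^3 > 12/ε ⇔ n > (12/ε)^{1/3}.
Take N_0 = (12/ε)^{1/3}. Then n > N_0 implies 12/n^3 < ε.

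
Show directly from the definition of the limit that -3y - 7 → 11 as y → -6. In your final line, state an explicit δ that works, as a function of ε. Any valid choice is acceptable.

δ = ε/3

Fix ε > 0. We need δ > 0 so that 0 < |y + 6| < δ implies |(-3y - 7) − 11| < ε.
Since (-3y - 7) − 11 = -3(y + 6), we have |(-3y - 7) − 11| = 3|y + 6|.
So 3|y + 6| < ε exactly when |y + 6| < ε/3.
Choosing δ = ε/3 gives |(-3y - 7) − 11| = 3|y + 6| < ε whenever |y + 6| < δ.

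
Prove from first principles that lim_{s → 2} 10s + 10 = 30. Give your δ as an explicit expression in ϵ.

δ = ϵ/10

Let ϵ > 0. We need δ > 0 so that 0 < |s − 2| < δ implies |(10s + 10) − 30| < ϵ.
|(10s + 10) − 30| = |10s - 20| = 10|s − 2|.
Thus it suffices that |s − 2| < ϵ/10.
Take δ = ϵ/10. If 0 < |s − 2| < δ then |(10s + 10) − 30| = 10|s − 2| < 10·(ϵ/10) = ϵ.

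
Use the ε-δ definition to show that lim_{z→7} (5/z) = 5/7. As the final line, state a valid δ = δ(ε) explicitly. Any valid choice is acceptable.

δ = min(7/2, (49/10)ε)

Let ε > 0 be given. We seek δ > 0 such that 0 < |z − 7| < δ implies |5/z − (5/7)| < ε.
|5/z − (5/7)| = 5·|7 − z|/(7·|z|) = 5|z − 7|/(7|z|).
Restrict δ ≤ 7/2. Then |z − 7| < 7/2 gives |z| > 7/2, so 7|z| > 49/2.
Then |5/z − (5/7)| < 5|z − 7|/(49/2), which is < ε when |z − 7| < (49/10)ε.
Take δ = min(7/2, (49/10)ε). Then 0 < |z − 7| < δ gives both |z − 7| < 7/2 and |z − 7| < (49/10)ε, so |5/z − (5/7)| < ε.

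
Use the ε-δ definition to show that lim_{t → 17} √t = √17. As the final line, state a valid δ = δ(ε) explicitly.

δ = min(17, √17·ε)

Let ε > 0 be given. We want δ > 0 such that 0 < |t − 17| < δ implies |√t − √17| < ε.
Rationalise: √t − √17 = (t − 17)/(√t + √17), so |√t − √17| = |t − 17|/(√t + √17).
Restrict δ ≤ 17 so that |t − 17| < 17 forces t > 0, and then √t + √17 > √17.
Hence |√t − √17| < |t − 17|/√17, which is < ε once |t − 17| < √17·ε.
Take δ = min(17, √17·ε). If 0 < |t − 17| < δ then t > 0 and |√t − √17| < |t − 17|/√17 < ε.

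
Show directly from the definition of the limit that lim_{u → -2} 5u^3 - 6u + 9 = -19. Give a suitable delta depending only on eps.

delta = min(1, eps/89)

Let eps > 0. We want delta > 0 such that 0 < |u + 2| < delta implies |(5u^3 - 6u + 9) + 19| < eps.
(5u^3 - 6u + 9) + 19 = 5u^3 - 6u + 28 = (u + 2)(5u^2 - 10u + 14).
So |(5u^3 - 6u + 9) + 19| = |u + 2|·|5u^2 - 10u + 14|.
Assume first that |u + 2| < 1, so |u| < 3. Then |5u^2 - 10u + 14| ≤ 5·3^2 + 10·3 + 14 = 89.
Hence |(5u^3 - 6u + 9) + 19| ≤ 89|u + 2| < eps provided |u + 2| < eps/89.
Choosing delta = min(1, eps/89) ensures both conditions, hence |(5u^3 - 6u + 9) + 19| < eps.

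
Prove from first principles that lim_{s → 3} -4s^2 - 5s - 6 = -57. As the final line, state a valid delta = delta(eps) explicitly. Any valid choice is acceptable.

Fix eps > 0. We want delta > 0 such that 0 < |s − 3| < delta implies |(-4s^2 - 5s - 6) + 57| < eps.
(-4s^2 - 5s - 6) + 57 = -4s^2 - 5s + 51 = (s − 3)(-4s - 17).
So |(-4s^2 - 5s - 6) + 57| = |s − 3|·|-4s - 17|.
Assume first that |s − 3| < 2, so |s| < 5. Then |-4s - 17| ≤ 4·5 + 17 = 37.
Hence |(-4s^2 - 5s - 6) + 57| ≤ 37|s − 3| < eps provided |s − 3| < eps/37.
Take delta = min(2, eps/37). Then 0 < |s − 3| < delta gives both |s − 3| < 2 and |s − 3| < eps/37, so |(-4s^2 - 5s - 6) + 57| < eps.

delta = min(2, eps/37)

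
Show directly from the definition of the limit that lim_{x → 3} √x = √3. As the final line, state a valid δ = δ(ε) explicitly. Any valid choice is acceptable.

Let ε > 0. We want δ > 0 such that 0 < |x − 3| < δ implies |√x − √3| < ε.
Multiplying by the conjugate, |√x − √3| = |x − 3|/(√x + √3).
Restrict δ ≤ 3 so that |x − 3| < 3 forces x > 0, and then √x + √3 > √3.
Hence |√x − √3| < |x − 3|/√3, which is < ε once |x − 3| < √3·ε.
Take δ = min(3, √3·ε). If 0 < |x − 3| < δ then x > 0 and |√x − √3| < |x − 3|/√3 < ε.

δ = min(3, √3·ε)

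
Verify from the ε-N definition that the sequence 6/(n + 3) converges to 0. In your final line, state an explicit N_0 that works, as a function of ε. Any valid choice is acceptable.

Suppose ε > 0. For n ≥ 1, |6/(n + 3) − 0| = 6/(n + 3) ≤ 6/n.
We need 6/n < ε, i.e. n > 6/ε.
Take N_0 = 6/ε. If n > N_0 then |6/(n + 3)| ≤ 6/n < ε.

N_0 = 6/ε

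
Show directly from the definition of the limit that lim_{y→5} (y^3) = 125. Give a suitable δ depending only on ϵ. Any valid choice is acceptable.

δ = min(2, ϵ/109)

Suppose ϵ > 0. We seek δ > 0 with 0 < |y − 5| < δ ⇒ |y^3 − 125| < ϵ.
Factor: y^3 − 125 = (y − 5)(y^2 + 5y + 25), so |y^3 − 125| = |y − 5|·|y^2 + 5y + 25|.
Impose δ ≤ 2 so that |y| < 7; then |y^2 + 5y + 25| ≤ 109.
Hence |y^3 − 125| ≤ 109|y − 5|, which is < ϵ once |y − 5| < ϵ/109.
Take δ = min(2, ϵ/109). If 0 < |y − 5| < δ then both bounds hold and |y^3 − 125| ≤ 109|y − 5| < 109·(ϵ/109) = ϵ.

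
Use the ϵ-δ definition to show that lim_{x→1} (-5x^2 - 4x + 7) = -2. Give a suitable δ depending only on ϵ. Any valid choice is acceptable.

Fix ϵ > 0. We want δ > 0 such that 0 < |x − 1| < δ implies |(-5x^2 - 4x + 7) + 2| < ϵ.
(-5x^2 - 4x + 7) + 2 = -5x^2 - 4x + 9 = (x − 1)(-5x - 9).
So |(-5x^2 - 4x + 7) + 2| = |x − 1|·|-5x - 9|.
Assume first that |x − 1| < 1, so |x| < 2. Then |-5x - 9| ≤ 5·2 + 9 = 19.
Hence |(-5x^2 - 4x + 7) + 2| ≤ 19|x − 1| < ϵ provided |x − 1| < ϵ/19.
Choosing δ = min(1, ϵ/19) ensures both conditions, hence |(-5x^2 - 4x + 7) + 2| < ϵ.

δ = min(1, ϵ/19)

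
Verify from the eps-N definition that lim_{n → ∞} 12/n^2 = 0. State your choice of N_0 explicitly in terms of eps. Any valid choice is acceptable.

N_0 = (12/eps)^{1/2}

Suppose eps > 0. For n ≥ 1, |12/n^2 − 0| = 12/n^2.
12/n^2 < eps ⇔ n^2 > 12/eps ⇔ n > (12/eps)^{1/2}.
Take N_0 = (12/eps)^{1/2}. Then n > N_0 implies 12/n^2 < eps.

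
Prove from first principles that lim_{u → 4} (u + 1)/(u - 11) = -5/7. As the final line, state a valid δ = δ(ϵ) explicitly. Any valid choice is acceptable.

Let ϵ > 0 be given. We want δ > 0 with 0 < |u − 4| < δ ⇒ |(u + 1)/(u - 11) + 5/7| < ϵ.
Combining over a common denominator, (u + 1)/(u - 11) + 5/7 = [(u + 1)·(-7) − 5·(u - 11)] / [(-7)·(u - 11)] = -12(u − 4) / ((-7)(u - 11)).
So |(u + 1)/(u - 11) + 5/7| = 12|u − 4| / (7·|u − 11|).
Restrict δ ≤ 7/2. Then |u − 4| < 7/2 gives |u − 11| = |(u − 4) + (-7)| ≥ 7 − 7/2 = 7/2.
Hence |(u + 1)/(u - 11) + 5/7| < 12|u − 4|/(7·(7/2)) = (24/49)|u − 4|, which is < ϵ once |u − 4| < (49/24)ϵ.
Take δ = min(7/2, (49/24)ϵ). Then 0 < |u − 4| < δ forces both bounds, so |(u + 1)/(u - 11) + 5/7| < ϵ.

δ = min(7/2, (49/24)ϵ)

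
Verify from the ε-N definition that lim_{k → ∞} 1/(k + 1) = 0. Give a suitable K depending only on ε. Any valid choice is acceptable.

K = 1/ε

Suppose ε > 0. For k ≥ 1, |1/(k + 1) − 0| = 1/(k + 1) ≤ 1/k.
We need 1/k < ε, i.e. k > 1/ε.
Take K = 1/ε. If k > K then |1/(k + 1)| ≤ 1/k < ε.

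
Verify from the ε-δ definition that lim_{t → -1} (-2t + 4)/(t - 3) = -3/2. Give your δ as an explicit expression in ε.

Let ε > 0. We want δ > 0 with 0 < |t + 1| < δ ⇒ |(-2t + 4)/(t - 3) + 3/2| < ε.
Combining over a common denominator, (-2t + 4)/(t - 3) + 3/2 = [(-2t + 4)·(-4) − 6·(t - 3)] / [(-4)·(t - 3)] = 2(t + 1) / ((-4)(t - 3)).
So |(-2t + 4)/(t - 3) + 3/2| = 2|t + 1| / (4·|t − 3|).
Require δ ≤ 2, so |t − 3| ≥ |-4| − |t + 1| > 4 − 2 = 2.
Hence |(-2t + 4)/(t - 3) + 3/2| < 2|t + 1|/(4·2) = (1/4)|t + 1|, which is < ε once |t + 1| < 4ε.
Take δ = min(2, 4ε). Then 0 < |t + 1| < δ forces both bounds, so |(-2t + 4)/(t - 3) + 3/2| < ε.

δ = min(2, 4ε)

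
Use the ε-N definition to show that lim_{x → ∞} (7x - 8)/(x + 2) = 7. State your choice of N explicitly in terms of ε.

Let ε > 0. We seek N > 0 such that x > N implies |(7x - 8)/(x + 2) − 7| < ε.
(7x - 8)/(x + 2) − 7 = ((7x - 8) − 7(x + 2)) / ((x + 2)) = -22/((x + 2)).
For x > 0 we have x + 2 > x, so |(7x - 8)/(x + 2) − 7| = 22/((x + 2)) < 22/(x) = 22/x.
Thus |(7x - 8)/(x + 2) − 7| < ε whenever x > 22/ε.
Take N = 22/ε. If x > N then |(7x - 8)/(x + 2) − 7| < 22/x < ε.

N = 22/ε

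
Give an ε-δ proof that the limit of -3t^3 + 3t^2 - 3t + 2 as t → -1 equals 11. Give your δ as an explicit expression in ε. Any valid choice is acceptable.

Let ε > 0. We want δ > 0 such that 0 < |t + 1| < δ implies |(-3t^3 + 3t^2 - 3t + 2) − 11| < ε.
(-3t^3 + 3t^2 - 3t + 2) − 11 = -3t^3 + 3t^2 - 3t - 9 = (t + 1)(-3t^2 + 6t - 9).
So |(-3t^3 + 3t^2 - 3t + 2) − 11| = |t + 1|·|-3t^2 + 6t - 9|.
Require δ ≤ 1. Then |t + 1| < 1 gives |t| < 2, and by the triangle inequality |-3t^2 + 6t - 9| ≤ 3·2^2 + 6·2 + 9 = 33.
Hence |(-3t^3 + 3t^2 - 3t + 2) − 11| ≤ 33|t + 1| < ε provided |t + 1| < ε/33.
Choosing δ = min(1, ε/33) ensures both conditions, hence |(-3t^3 + 3t^2 - 3t + 2) − 11| < ε.

δ = min(1, ε/33)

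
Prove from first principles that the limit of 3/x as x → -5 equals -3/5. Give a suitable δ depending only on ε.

δ = min(5/2, (25/6)ε)

Let ε > 0 be given. We seek δ > 0 such that 0 < |x + 5| < δ implies |3/x + 3/5| < ε.
|3/x + 3/5| = 3·|-5 − x|/(5·|x|) = 3|x + 5|/(5|x|).
Require δ ≤ 5/2 so that |x| > 5 − 5/2 = 5/2, hence 5|x| > 25/2.
Then |3/x + 3/5| < 3|x + 5|/(25/2), which is < ε when |x + 5| < (25/6)ε.
Take δ = min(5/2, (25/6)ε). Then 0 < |x + 5| < δ gives both |x + 5| < 5/2 and |x + 5| < (25/6)ε, so |3/x + 3/5| < ε.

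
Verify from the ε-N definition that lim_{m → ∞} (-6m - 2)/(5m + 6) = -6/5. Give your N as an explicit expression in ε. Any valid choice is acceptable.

Suppose ε > 0. For m ≥ 1, |(-6m - 2)/(5m + 6) + 6/5| = |26|/(5(5m + 6)) = 26/(5(5m + 6)).
Since 5m + 6 ≥ 5m for m ≥ 1, this is ≤ 26/(5·5m) = (26/25)/m.
So |(-6m - 2)/(5m + 6) + 6/5| < ε whenever m > (26/25)/ε.
Take N = (26/25)/ε. If m > N then |(-6m - 2)/(5m + 6) + 6/5| ≤ (26/25)/m < ε.

N = (26/25)/ε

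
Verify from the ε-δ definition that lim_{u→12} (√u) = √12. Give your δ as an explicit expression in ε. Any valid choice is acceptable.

δ = min(12, √12·ε)

Let ε > 0. We want δ > 0 such that 0 < |u − 12| < δ implies |√u − √12| < ε.
Multiplying by the conjugate, |√u − √12| = |u − 12|/(√u + √12).
Restrict δ ≤ 12 so that |u − 12| < 12 forces u > 0, and then √u + √12 > √12.
Hence |√u − √12| < |u − 12|/√12, which is < ε once |u − 12| < √12·ε.
Take δ = min(12, √12·ε). If 0 < |u − 12| < δ then u > 0 and |√u − √12| < |u − 12|/√12 < ε.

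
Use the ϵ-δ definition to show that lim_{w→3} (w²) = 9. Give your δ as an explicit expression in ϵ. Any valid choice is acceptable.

Fix ϵ > 0. We seek δ > 0 with 0 < |w − 3| < δ ⇒ |w² − 9| < ϵ.
Factor: w² − 9 = (w − 3)(w + 3), so |w² − 9| = |w − 3|·|w + 3|.
Restrict δ ≤ 1. Then |w − 3| < 1 gives |w| < 4, so by the triangle inequality |w + 3| ≤ 4 + 3 = 7.
Hence |w² − 9| ≤ 7|w − 3|, which is < ϵ once |w − 3| < ϵ/7.
Take δ = min(1, ϵ/7). If 0 < |w − 3| < δ then both bounds hold and |w² − 9| ≤ 7|w − 3| < 7·(ϵ/7) = ϵ.

δ = min(1, ϵ/7)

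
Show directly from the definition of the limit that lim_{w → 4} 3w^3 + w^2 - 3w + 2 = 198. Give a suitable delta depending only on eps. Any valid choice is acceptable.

delta = min(2, eps/235)

Let eps > 0. We want delta > 0 such that 0 < |w − 4| < delta implies |(3w^3 + w^2 - 3w + 2) − 198| < eps.
(3w^3 + w^2 - 3w + 2) − 198 = 3w^3 + w^2 - 3w - 196 = (w − 4)(3w^2 + 13w + 49).
So |(3w^3 + w^2 - 3w + 2) − 198| = |w − 4|·|3w^2 + 13w + 49|.
Require delta ≤ 2. Then |w − 4| < 2 gives |w| < 6, and by the triangle inequality |3w^2 + 13w + 49| ≤ 3·6^2 + 13·6 + 49 = 235.
Hence |(3w^3 + w^2 - 3w + 2) − 198| ≤ 235|w − 4| < eps provided |w − 4| < eps/235.
Choosing delta = min(2, eps/235) ensures both conditions, hence |(3w^3 + w^2 - 3w + 2) − 198| < eps.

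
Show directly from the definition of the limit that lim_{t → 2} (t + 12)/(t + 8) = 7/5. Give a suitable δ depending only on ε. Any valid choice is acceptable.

Fix ε > 0. We want δ > 0 with 0 < |t − 2| < δ ⇒ |(t + 12)/(t + 8) − (7/5)| < ε.
Combining over a common denominator, (t + 12)/(t + 8) − (7/5) = [(t + 12)·10 − 14·(t + 8)] / [10·(t + 8)] = -4(t − 2) / (10(t + 8)).
So |(t + 12)/(t + 8) − (7/5)| = 4|t − 2| / (10·|t + 8|).
Restrict δ ≤ 5. Then |t − 2| < 5 gives |t + 8| = |(t − 2) + 10| ≥ 10 − 5 = 5.
Hence |(t + 12)/(t + 8) − (7/5)| < 4|t − 2|/(10·5) = (2/25)|t − 2|, which is < ε once |t − 2| < (25/2)ε.
Take δ = min(5, (25/2)ε). Then 0 < |t − 2| < δ forces both bounds, so |(t + 12)/(t + 8) − (7/5)| < ε.

δ = min(5, (25/2)ε)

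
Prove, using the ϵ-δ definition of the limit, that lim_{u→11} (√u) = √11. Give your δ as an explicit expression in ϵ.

δ = min(11, √11·ϵ)

Fix ϵ > 0. We want δ > 0 such that 0 < |u − 11| < δ implies |√u − √11| < ϵ.
Rationalise: √u − √11 = (u − 11)/(√u + √11), so |√u − √11| = |u − 11|/(√u + √11).
Restrict δ ≤ 11 so that |u − 11| < 11 forces u > 0, and then √u + √11 > √11.
Hence |√u − √11| < |u − 11|/√11, which is < ϵ once |u − 11| < √11·ϵ.
Take δ = min(11, √11·ϵ). If 0 < |u − 11| < δ then u > 0 and |√u − √11| < |u − 11|/√11 < ϵ.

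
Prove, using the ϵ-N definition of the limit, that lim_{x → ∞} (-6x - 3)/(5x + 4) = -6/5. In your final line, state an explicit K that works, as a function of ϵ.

K = (9/25)/ϵ

Let ϵ > 0. We seek K > 0 such that x > K implies |(-6x - 3)/(5x + 4) + 6/5| < ϵ.
(-6x - 3)/(5x + 4) + 6/5 = (5(-6x - 3) − (-6)(5x + 4)) / (5(5x + 4)) = 9/(5(5x + 4)).
For x > 0 we have 5x + 4 > 5x, so |(-6x - 3)/(5x + 4) + 6/5| = 9/(5(5x + 4)) < 9/(5·5x) = (9/25)/x.
Thus |(-6x - 3)/(5x + 4) + 6/5| < ϵ whenever x > (9/25)/ϵ.
Take K = (9/25)/ϵ. If x > K then |(-6x - 3)/(5x + 4) + 6/5| < (9/25)/x < ϵ.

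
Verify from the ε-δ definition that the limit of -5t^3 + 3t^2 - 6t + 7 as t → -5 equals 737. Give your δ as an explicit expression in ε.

δ = min(2, ε/587)

Let ε > 0. We want δ > 0 such that 0 < |t + 5| < δ implies |(-5t^3 + 3t^2 - 6t + 7) − 737| < ε.
(-5t^3 + 3t^2 - 6t + 7) − 737 = -5t^3 + 3t^2 - 6t - 730 = (t + 5)(-5t^2 + 28t - 146).
So |(-5t^3 + 3t^2 - 6t + 7) − 737| = |t + 5|·|-5t^2 + 28t - 146|.
Assume first that |t + 5| < 2, so |t| < 7. Then |-5t^2 + 28t - 146| ≤ 5·7^2 + 28·7 + 146 = 587.
Hence |(-5t^3 + 3t^2 - 6t + 7) − 737| ≤ 587|t + 5| < ε provided |t + 5| < ε/587.
Choosing δ = min(2, ε/587) ensures both conditions, hence |(-5t^3 + 3t^2 - 6t + 7) − 737| < ε.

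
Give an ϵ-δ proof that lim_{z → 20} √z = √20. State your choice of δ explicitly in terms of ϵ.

Let ϵ > 0. We want δ > 0 such that 0 < |z − 20| < δ implies |√z − √20| < ϵ.
Multiplying by the conjugate, |√z − √20| = |z − 20|/(√z + √20).
Restrict δ ≤ 20 so that |z − 20| < 20 forces z > 0, and then √z + √20 > √20.
Hence |√z − √20| < |z − 20|/√20, which is < ϵ once |z − 20| < √20·ϵ.
Take δ = min(20, √20·ϵ). If 0 < |z − 20| < δ then z > 0 and |√z − √20| < |z − 20|/√20 < ϵ.

δ = min(20, √20·ϵ)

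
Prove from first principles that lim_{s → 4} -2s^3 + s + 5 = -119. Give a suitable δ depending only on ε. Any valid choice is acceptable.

δ = min(1, ε/121)

Let ε > 0 be given. We want δ > 0 such that 0 < |s − 4| < δ implies |(-2s^3 + s + 5) + 119| < ε.
(-2s^3 + s + 5) + 119 = -2s^3 + s + 124 = (s − 4)(-2s^2 - 8s - 31).
So |(-2s^3 + s + 5) + 119| = |s − 4|·|-2s^2 - 8s - 31|.
Require δ ≤ 1. Then |s − 4| < 1 gives |s| < 5, and by the triangle inequality |-2s^2 - 8s - 31| ≤ 2·5^2 + 8·5 + 31 = 121.
Hence |(-2s^3 + s + 5) + 119| ≤ 121|s − 4| < ε provided |s − 4| < ε/121.
Choosing δ = min(1, ε/121) ensures both conditions, hence |(-2s^3 + s + 5) + 119| < ε.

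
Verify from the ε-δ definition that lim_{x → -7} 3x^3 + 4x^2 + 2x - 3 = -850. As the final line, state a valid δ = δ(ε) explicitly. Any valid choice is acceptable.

Suppose ε > 0. We want δ > 0 such that 0 < |x + 7| < δ implies |(3x^3 + 4x^2 + 2x - 3) + 850| < ε.
(3x^3 + 4x^2 + 2x - 3) + 850 = 3x^3 + 4x^2 + 2x + 847 = (x + 7)(3x^2 - 17x + 121).
So |(3x^3 + 4x^2 + 2x - 3) + 850| = |x + 7|·|3x^2 - 17x + 121|.
Assume first that |x + 7| < 2, so |x| < 9. Then |3x^2 - 17x + 121| ≤ 3·9^2 + 17·9 + 121 = 517.
Hence |(3x^3 + 4x^2 + 2x - 3) + 850| ≤ 517|x + 7| < ε provided |x + 7| < ε/517.
Take δ = min(2, ε/517). Then 0 < |x + 7| < δ gives both |x + 7| < 2 and |x + 7| < ε/517, so |(3x^3 + 4x^2 + 2x - 3) + 850| < ε.

δ = min(2, ε/517)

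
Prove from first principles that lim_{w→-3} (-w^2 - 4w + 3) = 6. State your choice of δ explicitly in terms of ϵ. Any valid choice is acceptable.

Fix ϵ > 0. We want δ > 0 such that 0 < |w + 3| < δ implies |(-w^2 - 4w + 3) − 6| < ϵ.
(-w^2 - 4w + 3) − 6 = -w^2 - 4w - 3 = (w + 3)(-w - 1).
So |(-w^2 - 4w + 3) − 6| = |w + 3|·|-w - 1|.
Assume first that |w + 3| < 1, so |w| < 4. Then |-w - 1| ≤ 4 + 1 = 5.
Hence |(-w^2 - 4w + 3) − 6| ≤ 5|w + 3| < ϵ provided |w + 3| < ϵ/5.
Take δ = min(1, ϵ/5). Then 0 < |w + 3| < δ gives both |w + 3| < 1 and |w + 3| < ϵ/5, so |(-w^2 - 4w + 3) − 6| < ϵ.

δ = min(1, ϵ/5)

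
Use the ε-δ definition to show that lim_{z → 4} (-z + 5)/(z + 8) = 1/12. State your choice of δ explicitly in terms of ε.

δ = min(6, (72/13)ε)

Let ε > 0 be given. We want δ > 0 with 0 < |z − 4| < δ ⇒ |(-z + 5)/(z + 8) − (1/12)| < ε.
Combining over a common denominator, (-z + 5)/(z + 8) − (1/12) = [(-z + 5)·12 − 1·(z + 8)] / [12·(z + 8)] = -13(z − 4) / (12(z + 8)).
So |(-z + 5)/(z + 8) − (1/12)| = 13|z − 4| / (12·|z + 8|).
Restrict δ ≤ 6. Then |z − 4| < 6 gives |z + 8| = |(z − 4) + 12| ≥ 12 − 6 = 6.
Hence |(-z + 5)/(z + 8) − (1/12)| < 13|z − 4|/(12·6) = (13/72)|z − 4|, which is < ε once |z − 4| < (72/13)ε.
Take δ = min(6, (72/13)ε). Then 0 < |z − 4| < δ forces both bounds, so |(-z + 5)/(z + 8) − (1/12)| < ε.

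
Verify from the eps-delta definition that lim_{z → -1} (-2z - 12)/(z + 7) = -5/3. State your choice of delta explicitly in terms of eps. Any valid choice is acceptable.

delta = min(3, 9eps)

Fix eps > 0. We want delta > 0 with 0 < |z + 1| < delta ⇒ |(-2z - 12)/(z + 7) + 5/3| < eps.
Combining over a common denominator, (-2z - 12)/(z + 7) + 5/3 = [(-2z - 12)·6 − (-10)·(z + 7)] / [6·(z + 7)] = -2(z + 1) / (6(z + 7)).
So |(-2z - 12)/(z + 7) + 5/3| = 2|z + 1| / (6·|z + 7|).
Restrict delta ≤ 3. Then |z + 1| < 3 gives |z + 7| = |(z + 1) + 6| ≥ 6 − 3 = 3.
Hence |(-2z - 12)/(z + 7) + 5/3| < 2|z + 1|/(6·3) = (1/9)|z + 1|, which is < eps once |z + 1| < 9eps.
Take delta = min(3, 9eps). Then 0 < |z + 1| < delta forces both bounds, so |(-2z - 12)/(z + 7) + 5/3| < eps.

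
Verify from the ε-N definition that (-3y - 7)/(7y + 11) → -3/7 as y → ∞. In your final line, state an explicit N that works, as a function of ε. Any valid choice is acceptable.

N = (16/49)/ε

Let ε > 0. We seek N > 0 such that y > N implies |(-3y - 7)/(7y + 11) + 3/7| < ε.
(-3y - 7)/(7y + 11) + 3/7 = (7(-3y - 7) − (-3)(7y + 11)) / (7(7y + 11)) = -16/(7(7y + 11)).
For y > 0 we have 7y + 11 > 7y, so |(-3y - 7)/(7y + 11) + 3/7| = 16/(7(7y + 11)) < 16/(7·7y) = (16/49)/y.
Thus |(-3y - 7)/(7y + 11) + 3/7| < ε whenever y > (16/49)/ε.
Take N = (16/49)/ε. If y > N then |(-3y - 7)/(7y + 11) + 3/7| < (16/49)/y < ε.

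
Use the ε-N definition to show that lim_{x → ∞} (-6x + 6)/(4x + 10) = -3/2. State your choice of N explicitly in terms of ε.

Fix ε > 0. We seek N > 0 such that x > N implies |(-6x + 6)/(4x + 10) + 3/2| < ε.
(-6x + 6)/(4x + 10) + 3/2 = (4(-6x + 6) − (-6)(4x + 10)) / (4(4x + 10)) = 84/(4(4x + 10)).
For x > 0 we have 4x + 10 > 4x, so |(-6x + 6)/(4x + 10) + 3/2| = 84/(4(4x + 10)) < 84/(4·4x) = (21/4)/x.
Thus |(-6x + 6)/(4x + 10) + 3/2| < ε whenever x > (21/4)/ε.
Take N = (21/4)/ε. If x > N then |(-6x + 6)/(4x + 10) + 3/2| < (21/4)/x < ε.

N = (21/4)/ε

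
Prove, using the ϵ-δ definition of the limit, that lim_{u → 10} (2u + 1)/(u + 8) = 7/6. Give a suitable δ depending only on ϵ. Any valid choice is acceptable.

δ = min(9, (54/5)ϵ)

Let ϵ > 0. We want δ > 0 with 0 < |u − 10| < δ ⇒ |(2u + 1)/(u + 8) − (7/6)| < ϵ.
Combining over a common denominator, (2u + 1)/(u + 8) − (7/6) = [(2u + 1)·18 − 21·(u + 8)] / [18·(u + 8)] = 15(u − 10) / (18(u + 8)).
So |(2u + 1)/(u + 8) − (7/6)| = 15|u − 10| / (18·|u + 8|).
Restrict δ ≤ 9. Then |u − 10| < 9 gives |u + 8| = |(u − 10) + 18| ≥ 18 − 9 = 9.
Hence |(2u + 1)/(u + 8) − (7/6)| < 15|u − 10|/(18·9) = (5/54)|u − 10|, which is < ϵ once |u − 10| < (54/5)ϵ.
Take δ = min(9, (54/5)ϵ). Then 0 < |u − 10| < δ forces both bounds, so |(2u + 1)/(u + 8) − (7/6)| < ϵ.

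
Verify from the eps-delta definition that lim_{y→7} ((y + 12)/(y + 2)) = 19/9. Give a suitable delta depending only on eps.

Fix eps > 0. We want delta > 0 with 0 < |y − 7| < delta ⇒ |(y + 12)/(y + 2) − (19/9)| < eps.
Combining over a common denominator, (y + 12)/(y + 2) − (19/9) = [(y + 12)·9 − 19·(y + 2)] / [9·(y + 2)] = -10(y − 7) / (9(y + 2)).
So |(y + 12)/(y + 2) − (19/9)| = 10|y − 7| / (9·|y + 2|).
Require delta ≤ 9/2, so |y + 2| ≥ |9| − |y − 7| > 9 − 9/2 = 9/2.
Hence |(y + 12)/(y + 2) − (19/9)| < 10|y − 7|/(9·(9/2)) = (20/81)|y − 7|, which is < eps once |y − 7| < (81/20)eps.
Take delta = min(9/2, (81/20)eps). Then 0 < |y − 7| < delta forces both bounds, so |(y + 12)/(y + 2) − (19/9)| < eps.

delta = min(9/2, (81/20)eps)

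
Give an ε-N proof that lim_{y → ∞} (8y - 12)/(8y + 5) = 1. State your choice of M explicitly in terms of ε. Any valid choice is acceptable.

M = (17/8)/ε

Fix ε > 0. We seek M > 0 such that y > M implies |(8y - 12)/(8y + 5) − 1| < ε.
(8y - 12)/(8y + 5) − 1 = (8(8y - 12) − 8(8y + 5)) / (8(8y + 5)) = -136/(8(8y + 5)).
For y > 0 we have 8y + 5 > 8y, so |(8y - 12)/(8y + 5) − 1| = 136/(8(8y + 5)) < 136/(8·8y) = (17/8)/y.
Thus |(8y - 12)/(8y + 5) − 1| < ε whenever y > (17/8)/ε.
Take M = (17/8)/ε. If y > M then |(8y - 12)/(8y + 5) − 1| < (17/8)/y < ε.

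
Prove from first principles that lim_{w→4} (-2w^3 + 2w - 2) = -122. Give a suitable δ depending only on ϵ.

δ = min(2, ϵ/150)

Suppose ϵ > 0. We want δ > 0 such that 0 < |w − 4| < δ implies |(-2w^3 + 2w - 2) + 122| < ϵ.
(-2w^3 + 2w - 2) + 122 = -2w^3 + 2w + 120 = (w − 4)(-2w^2 - 8w - 30).
So |(-2w^3 + 2w - 2) + 122| = |w − 4|·|-2w^2 - 8w - 30|.
Require δ ≤ 2. Then |w − 4| < 2 gives |w| < 6, and by the triangle inequality |-2w^2 - 8w - 30| ≤ 2·6^2 + 8·6 + 30 = 150.
Hence |(-2w^3 + 2w - 2) + 122| ≤ 150|w − 4| < ϵ provided |w − 4| < ϵ/150.
Choosing δ = min(2, ϵ/150) ensures both conditions, hence |(-2w^3 + 2w - 2) + 122| < ϵ.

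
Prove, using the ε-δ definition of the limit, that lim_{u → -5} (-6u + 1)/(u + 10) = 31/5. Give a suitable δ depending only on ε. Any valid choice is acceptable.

δ = min(5/2, (25/122)ε)

Fix ε > 0. We want δ > 0 with 0 < |u + 5| < δ ⇒ |(-6u + 1)/(u + 10) − (31/5)| < ε.
Combining over a common denominator, (-6u + 1)/(u + 10) − (31/5) = [(-6u + 1)·5 − 31·(u + 10)] / [5·(u + 10)] = -61(u + 5) / (5(u + 10)).
So |(-6u + 1)/(u + 10) − (31/5)| = 61|u + 5| / (5·|u + 10|).
Restrict δ ≤ 5/2. Then |u + 5| < 5/2 gives |u + 10| = |(u + 5) + 5| ≥ 5 − 5/2 = 5/2.
Hence |(-6u + 1)/(u + 10) − (31/5)| < 61|u + 5|/(5·(5/2)) = (122/25)|u + 5|, which is < ε once |u + 5| < (25/122)ε.
Take δ = min(5/2, (25/122)ε). Then 0 < |u + 5| < δ forces both bounds, so |(-6u + 1)/(u + 10) − (31/5)| < ε.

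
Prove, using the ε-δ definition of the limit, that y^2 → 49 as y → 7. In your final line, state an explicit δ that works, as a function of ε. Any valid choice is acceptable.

δ = min(2, ε/16)

Let ε > 0 be given. We seek δ > 0 with 0 < |y − 7| < δ ⇒ |y^2 − 49| < ε.
Factor: y^2 − 49 = (y − 7)(y + 7), so |y^2 − 49| = |y − 7|·|y + 7|.
Restrict δ ≤ 2. Then |y − 7| < 2 gives |y| < 9, so by the triangle inequality |y + 7| ≤ 9 + 7 = 16.
Hence |y^2 − 49| ≤ 16|y − 7|, which is < ε once |y − 7| < ε/16.
Take δ = min(2, ε/16). If 0 < |y − 7| < δ then both bounds hold and |y^2 − 49| ≤ 16|y − 7| < 16·(ε/16) = ε.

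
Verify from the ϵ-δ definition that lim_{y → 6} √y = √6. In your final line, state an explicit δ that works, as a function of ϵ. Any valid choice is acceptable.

Let ϵ > 0. We want δ > 0 such that 0 < |y − 6| < δ implies |√y − √6| < ϵ.
Rationalise: √y − √6 = (y − 6)/(√y + √6), so |√y − √6| = |y − 6|/(√y + √6).
Restrict δ ≤ 6 so that |y − 6| < 6 forces y > 0, and then √y + √6 > √6.
Hence |√y − √6| < |y − 6|/√6, which is < ϵ once |y − 6| < √6·ϵ.
Take δ = min(6, √6·ϵ). If 0 < |y − 6| < δ then y > 0 and |√y − √6| < |y − 6|/√6 < ϵ.

δ = min(6, √6·ϵ)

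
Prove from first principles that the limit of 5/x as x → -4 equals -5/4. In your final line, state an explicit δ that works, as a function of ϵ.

Suppose ϵ > 0. We seek δ > 0 such that 0 < |x + 4| < δ implies |5/x + 5/4| < ϵ.
|5/x + 5/4| = 5·|-4 − x|/(4·|x|) = 5|x + 4|/(4|x|).
Require δ ≤ 2 so that |x| > 4 − 2 = 2, hence 4|x| > 8.
Then |5/x + 5/4| < 5|x + 4|/8, which is < ϵ when |x + 4| < (8/5)ϵ.
Take δ = min(2, (8/5)ϵ). Then 0 < |x + 4| < δ gives both |x + 4| < 2 and |x + 4| < (8/5)ϵ, so |5/x + 5/4| < ϵ.

δ = min(2, (8/5)ϵ)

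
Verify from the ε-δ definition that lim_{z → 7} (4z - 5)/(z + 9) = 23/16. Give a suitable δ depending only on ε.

δ = min(8, (128/41)ε)

Suppose ε > 0. We want δ > 0 with 0 < |z − 7| < δ ⇒ |(4z - 5)/(z + 9) − (23/16)| < ε.
Combining over a common denominator, (4z - 5)/(z + 9) − (23/16) = [(4z - 5)·16 − 23·(z + 9)] / [16·(z + 9)] = 41(z − 7) / (16(z + 9)).
So |(4z - 5)/(z + 9) − (23/16)| = 41|z − 7| / (16·|z + 9|).
Restrict δ ≤ 8. Then |z − 7| < 8 gives |z + 9| = |(z − 7) + 16| ≥ 16 − 8 = 8.
Hence |(4z - 5)/(z + 9) − (23/16)| < 41|z − 7|/(16·8) = (41/128)|z − 7|, which is < ε once |z − 7| < (128/41)ε.
Take δ = min(8, (128/41)ε). Then 0 < |z − 7| < δ forces both bounds, so |(4z - 5)/(z + 9) − (23/16)| < ε.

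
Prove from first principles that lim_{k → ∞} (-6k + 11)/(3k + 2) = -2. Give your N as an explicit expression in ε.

Suppose ε > 0. For k ≥ 1, |(-6k + 11)/(3k + 2) + 2| = |45|/(3(3k + 2)) = 45/(3(3k + 2)).
Since 3k + 2 ≥ 3k for k ≥ 1, this is ≤ 45/(3·3k) = 5/k.
So |(-6k + 11)/(3k + 2) + 2| < ε whenever k > 5/ε.
Take N = 5/ε. If k > N then |(-6k + 11)/(3k + 2) + 2| ≤ 5/k < ε.

N = 5/ε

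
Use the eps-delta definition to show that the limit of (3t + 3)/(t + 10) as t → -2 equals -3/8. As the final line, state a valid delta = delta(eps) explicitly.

Let eps > 0 be given. We want delta > 0 with 0 < |t + 2| < delta ⇒ |(3t + 3)/(t + 10) + 3/8| < eps.
Combining over a common denominator, (3t + 3)/(t + 10) + 3/8 = [(3t + 3)·8 − (-3)·(t + 10)] / [8·(t + 10)] = 27(t + 2) / (8(t + 10)).
So |(3t + 3)/(t + 10) + 3/8| = 27|t + 2| / (8·|t + 10|).
Require delta ≤ 4, so |t + 10| ≥ |8| − |t + 2| > 8 − 4 = 4.
Hence |(3t + 3)/(t + 10) + 3/8| < 27|t + 2|/(8·4) = (27/32)|t + 2|, which is < eps once |t + 2| < (32/27)eps.
Take delta = min(4, (32/27)eps). Then 0 < |t + 2| < delta forces both bounds, so |(3t + 3)/(t + 10) + 3/8| < eps.

delta = min(4, (32/27)eps)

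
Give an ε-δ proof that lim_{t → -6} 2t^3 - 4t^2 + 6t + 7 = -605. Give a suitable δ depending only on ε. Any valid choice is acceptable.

Let ε > 0 be given. We want δ > 0 such that 0 < |t + 6| < δ implies |(2t^3 - 4t^2 + 6t + 7) + 605| < ε.
(2t^3 - 4t^2 + 6t + 7) + 605 = 2t^3 - 4t^2 + 6t + 612 = (t + 6)(2t^2 - 16t + 102).
So |(2t^3 - 4t^2 + 6t + 7) + 605| = |t + 6|·|2t^2 - 16t + 102|.
Require δ ≤ 1. Then |t + 6| < 1 gives |t| < 7, and by the triangle inequality |2t^2 - 16t + 102| ≤ 2·7^2 + 16·7 + 102 = 312.
Hence |(2t^3 - 4t^2 + 6t + 7) + 605| ≤ 312|t + 6| < ε provided |t + 6| < ε/312.
Choosing δ = min(1, ε/312) ensures both conditions, hence |(2t^3 - 4t^2 + 6t + 7) + 605| < ε.

δ = min(1, ε/312)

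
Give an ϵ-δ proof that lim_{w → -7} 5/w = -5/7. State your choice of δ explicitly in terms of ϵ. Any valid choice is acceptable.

δ = min(7/2, (49/10)ϵ)

Fix ϵ > 0. We seek δ > 0 such that 0 < |w + 7| < δ implies |5/w + 5/7| < ϵ.
|5/w + 5/7| = 5·|-7 − w|/(7·|w|) = 5|w + 7|/(7|w|).
Require δ ≤ 7/2 so that |w| > 7 − 7/2 = 7/2, hence 7|w| > 49/2.
Then |5/w + 5/7| < 5|w + 7|/(49/2), which is < ϵ when |w + 7| < (49/10)ϵ.
Take δ = min(7/2, (49/10)ϵ). Then 0 < |w + 7| < δ gives both |w + 7| < 7/2 and |w + 7| < (49/10)ϵ, so |5/w + 5/7| < ϵ.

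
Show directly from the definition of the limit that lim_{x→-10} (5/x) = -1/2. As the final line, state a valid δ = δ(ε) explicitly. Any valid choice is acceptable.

Fix ε > 0. We seek δ > 0 such that 0 < |x + 10| < δ implies |5/x + 1/2| < ε.
|5/x + 1/2| = 5·|-10 − x|/(10·|x|) = 5|x + 10|/(10|x|).
Require δ ≤ 5 so that |x| > 10 − 5 = 5, hence 10|x| > 50.
Then |5/x + 1/2| < 5|x + 10|/50, which is < ε when |x + 10| < 10ε.
Take δ = min(5, 10ε). Then 0 < |x + 10| < δ gives both |x + 10| < 5 and |x + 10| < 10ε, so |5/x + 1/2| < ε.

δ = min(5, 10ε)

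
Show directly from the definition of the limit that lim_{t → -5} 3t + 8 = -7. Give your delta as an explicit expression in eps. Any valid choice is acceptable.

delta = eps/3

Let eps > 0 be given. We need delta > 0 so that 0 < |t + 5| < delta implies |(3t + 8) + 7| < eps.
|(3t + 8) + 7| = |3t + 15| = 3|t + 5|.
Thus it suffices that |t + 5| < eps/3.
Choosing delta = eps/3 gives |(3t + 8) + 7| = 3|t + 5| < eps whenever |t + 5| < delta.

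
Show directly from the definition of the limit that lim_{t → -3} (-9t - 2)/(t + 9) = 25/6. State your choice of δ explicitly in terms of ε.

δ = min(3, (18/79)ε)

Fix ε > 0. We want δ > 0 with 0 < |t + 3| < δ ⇒ |(-9t - 2)/(t + 9) − (25/6)| < ε.
Combining over a common denominator, (-9t - 2)/(t + 9) − (25/6) = [(-9t - 2)·6 − 25·(t + 9)] / [6·(t + 9)] = -79(t + 3) / (6(t + 9)).
So |(-9t - 2)/(t + 9) − (25/6)| = 79|t + 3| / (6·|t + 9|).
Require δ ≤ 3, so |t + 9| ≥ |6| − |t + 3| > 6 − 3 = 3.
Hence |(-9t - 2)/(t + 9) − (25/6)| < 79|t + 3|/(6·3) = (79/18)|t + 3|, which is < ε once |t + 3| < (18/79)ε.
Take δ = min(3, (18/79)ε). Then 0 < |t + 3| < δ forces both bounds, so |(-9t - 2)/(t + 9) − (25/6)| < ε.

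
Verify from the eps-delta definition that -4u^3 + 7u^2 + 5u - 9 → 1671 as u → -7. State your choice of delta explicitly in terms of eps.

Let eps > 0. We want delta > 0 such that 0 < |u + 7| < delta implies |(-4u^3 + 7u^2 + 5u - 9) − 1671| < eps.
(-4u^3 + 7u^2 + 5u - 9) − 1671 = -4u^3 + 7u^2 + 5u - 1680 = (u + 7)(-4u^2 + 35u - 240).
So |(-4u^3 + 7u^2 + 5u - 9) − 1671| = |u + 7|·|-4u^2 + 35u - 240|.
Assume first that |u + 7| < 2, so |u| < 9. Then |-4u^2 + 35u - 240| ≤ 4·9^2 + 35·9 + 240 = 879.
Hence |(-4u^3 + 7u^2 + 5u - 9) − 1671| ≤ 879|u + 7| < eps provided |u + 7| < eps/879.
Choosing delta = min(2, eps/879) ensures both conditions, hence |(-4u^3 + 7u^2 + 5u - 9) − 1671| < eps.

delta = min(2, eps/879)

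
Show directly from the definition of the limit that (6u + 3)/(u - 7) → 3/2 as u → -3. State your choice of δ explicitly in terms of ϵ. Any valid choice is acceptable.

Let ϵ > 0 be given. We want δ > 0 with 0 < |u + 3| < δ ⇒ |(6u + 3)/(u - 7) − (3/2)| < ϵ.
Combining over a common denominator, (6u + 3)/(u - 7) − (3/2) = [(6u + 3)·(-10) − (-15)·(u - 7)] / [(-10)·(u - 7)] = -45(u + 3) / ((-10)(u - 7)).
So |(6u + 3)/(u - 7) − (3/2)| = 45|u + 3| / (10·|u − 7|).
Restrict δ ≤ 5. Then |u + 3| < 5 gives |u − 7| = |(u + 3) + (-10)| ≥ 10 − 5 = 5.
Hence |(6u + 3)/(u - 7) − (3/2)| < 45|u + 3|/(10·5) = (9/10)|u + 3|, which is < ϵ once |u + 3| < (10/9)ϵ.
Take δ = min(5, (10/9)ϵ). Then 0 < |u + 3| < δ forces both bounds, so |(6u + 3)/(u - 7) − (3/2)| < ϵ.

δ = min(5, (10/9)ϵ)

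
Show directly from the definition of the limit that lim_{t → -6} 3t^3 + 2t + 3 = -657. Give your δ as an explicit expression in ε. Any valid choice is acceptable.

Fix ε > 0. We want δ > 0 such that 0 < |t + 6| < δ implies |(3t^3 + 2t + 3) + 657| < ε.
(3t^3 + 2t + 3) + 657 = 3t^3 + 2t + 660 = (t + 6)(3t^2 - 18t + 110).
So |(3t^3 + 2t + 3) + 657| = |t + 6|·|3t^2 - 18t + 110|.
Require δ ≤ 1. Then |t + 6| < 1 gives |t| < 7, and by the triangle inequality |3t^2 - 18t + 110| ≤ 3·7^2 + 18·7 + 110 = 383.
Hence |(3t^3 + 2t + 3) + 657| ≤ 383|t + 6| < ε provided |t + 6| < ε/383.
Choosing δ = min(1, ε/383) ensures both conditions, hence |(3t^3 + 2t + 3) + 657| < ε.

δ = min(1, ε/383)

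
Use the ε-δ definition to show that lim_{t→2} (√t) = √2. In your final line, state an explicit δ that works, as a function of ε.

δ = min(2, √2·ε)

Let ε > 0. We want δ > 0 such that 0 < |t − 2| < δ implies |√t − √2| < ε.
Multiplying by the conjugate, |√t − √2| = |t − 2|/(√t + √2).
Restrict δ ≤ 2 so that |t − 2| < 2 forces t > 0, and then √t + √2 > √2.
Hence |√t − √2| < |t − 2|/√2, which is < ε once |t − 2| < √2·ε.
Take δ = min(2, √2·ε). If 0 < |t − 2| < δ then t > 0 and |√t − √2| < |t − 2|/√2 < ε.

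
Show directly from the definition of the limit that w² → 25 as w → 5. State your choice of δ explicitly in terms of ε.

δ = min(1, ε/11)

Let ε > 0 be given. We seek δ > 0 with 0 < |w − 5| < δ ⇒ |w² − 25| < ε.
Factor: w² − 25 = (w − 5)(w + 5), so |w² − 25| = |w − 5|·|w + 5|.
Restrict δ ≤ 1. Then |w − 5| < 1 gives |w| < 6, so by the triangle inequality |w + 5| ≤ 6 + 5 = 11.
Hence |w² − 25| ≤ 11|w − 5|, which is < ε once |w − 5| < ε/11.
Take δ = min(1, ε/11). If 0 < |w − 5| < δ then both bounds hold and |w² − 25| ≤ 11|w − 5| < 11·(ε/11) = ε.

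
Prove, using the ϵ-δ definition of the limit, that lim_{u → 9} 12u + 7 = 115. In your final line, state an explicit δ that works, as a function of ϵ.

Let ϵ > 0. We need δ > 0 so that 0 < |u − 9| < δ implies |(12u + 7) − 115| < ϵ.
Since (12u + 7) − 115 = 12(u − 9), we have |(12u + 7) − 115| = 12|u − 9|.
Thus it suffices that |u − 9| < ϵ/12.
Choosing δ = ϵ/12 gives |(12u + 7) − 115| = 12|u − 9| < ϵ whenever |u − 9| < δ.

δ = ϵ/12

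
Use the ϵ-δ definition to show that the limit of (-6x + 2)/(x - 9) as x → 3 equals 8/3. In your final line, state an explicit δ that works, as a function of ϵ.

Let ϵ > 0 be given. We want δ > 0 with 0 < |x − 3| < δ ⇒ |(-6x + 2)/(x - 9) − (8/3)| < ϵ.
Combining over a common denominator, (-6x + 2)/(x - 9) − (8/3) = [(-6x + 2)·(-6) − (-16)·(x - 9)] / [(-6)·(x - 9)] = 52(x − 3) / ((-6)(x - 9)).
So |(-6x + 2)/(x - 9) − (8/3)| = 52|x − 3| / (6·|x − 9|).
Require δ ≤ 3, so |x − 9| ≥ |-6| − |x − 3| > 6 − 3 = 3.
Hence |(-6x + 2)/(x - 9) − (8/3)| < 52|x − 3|/(6·3) = (26/9)|x − 3|, which is < ϵ once |x − 3| < (9/26)ϵ.
Take δ = min(3, (9/26)ϵ). Then 0 < |x − 3| < δ forces both bounds, so |(-6x + 2)/(x - 9) − (8/3)| < ϵ.

δ = min(3, (9/26)ϵ)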